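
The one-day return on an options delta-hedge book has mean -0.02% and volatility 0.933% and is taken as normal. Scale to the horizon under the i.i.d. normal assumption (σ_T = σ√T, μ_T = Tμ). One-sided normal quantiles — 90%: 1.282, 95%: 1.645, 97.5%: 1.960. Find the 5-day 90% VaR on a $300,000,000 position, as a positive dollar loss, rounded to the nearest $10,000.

$8,320,000

σ_{5d} = 0.933% × √5 = 2.086%; μ_{5d} = 5 × -0.02% = -0.100%.
VaR = −(-0.100%) + 1.282 × 2.086% = 2.774%.
On $300,000,000: 0.02774 × $300,000,000 = $8,322,000.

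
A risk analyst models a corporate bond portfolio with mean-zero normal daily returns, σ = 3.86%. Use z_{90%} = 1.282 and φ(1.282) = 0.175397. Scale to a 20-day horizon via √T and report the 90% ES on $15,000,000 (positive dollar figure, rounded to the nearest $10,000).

σ_{20d} = 3.86% × √20 = 17.262%.
ES multiplier = φ(z)/(1−α) = 0.175397/0.1 = 1.754.
ES = 17.262% × 1.754 = 30.278%; on $15,000,000: $4,541,700.

$4,540,000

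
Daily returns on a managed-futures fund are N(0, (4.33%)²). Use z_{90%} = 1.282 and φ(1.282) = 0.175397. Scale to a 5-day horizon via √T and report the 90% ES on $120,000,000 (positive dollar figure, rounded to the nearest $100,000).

σ_{5d} = 4.33% × √5 = 9.682%.
ES multiplier = φ(z)/(1−α) = 0.175397/0.1 = 1.754.
ES = 9.682% × 1.754 = 16.982%; on $120,000,000: $20,378,400.

$20,400,000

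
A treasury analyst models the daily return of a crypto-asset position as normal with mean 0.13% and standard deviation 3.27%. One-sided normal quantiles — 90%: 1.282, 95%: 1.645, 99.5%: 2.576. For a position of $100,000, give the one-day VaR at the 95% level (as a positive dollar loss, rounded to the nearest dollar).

$5,249

VaR = −μ + z·σ = −(0.13%) + 1.645 × 3.27% = 5.249%.
On $100,000: 0.05249 × $100,000 = $5,249.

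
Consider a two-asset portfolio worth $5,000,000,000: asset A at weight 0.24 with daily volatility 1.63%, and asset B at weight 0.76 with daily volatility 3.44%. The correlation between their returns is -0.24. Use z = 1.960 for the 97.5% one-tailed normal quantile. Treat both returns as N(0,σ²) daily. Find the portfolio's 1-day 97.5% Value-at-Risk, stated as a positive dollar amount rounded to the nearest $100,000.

$249,800,000

σ_p² = 0.24²·1.63² + 0.76²·3.44² + 2·-0.24·0.24·0.76·1.63·3.44 = 6.4972 (%²).
σ_p = √6.4972 = 2.549%.
VaR = 1.960 × 2.549% = 4.996%; on $5,000,000,000 that is $249,800,000.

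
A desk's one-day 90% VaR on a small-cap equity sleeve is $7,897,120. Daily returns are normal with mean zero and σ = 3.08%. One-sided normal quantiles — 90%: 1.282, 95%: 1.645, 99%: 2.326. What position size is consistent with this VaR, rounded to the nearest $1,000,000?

VaR as a fraction of value: z·σ = 1.282 × 3.08% = 3.94856%.
Position = $7,897,120 / 0.0394856 = $200,000,000.

$200,000,000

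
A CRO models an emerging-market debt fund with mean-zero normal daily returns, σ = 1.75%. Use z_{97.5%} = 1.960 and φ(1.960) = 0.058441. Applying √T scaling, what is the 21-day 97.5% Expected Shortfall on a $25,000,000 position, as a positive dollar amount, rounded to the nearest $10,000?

$4,690,000

σ_{21d} = 1.75% × √21 = 8.020%.
ES multiplier = φ(z)/(1−α) = 0.058441/0.025 = 2.338.
ES = 8.020% × 2.338 = 18.751%; on $25,000,000: $4,687,750.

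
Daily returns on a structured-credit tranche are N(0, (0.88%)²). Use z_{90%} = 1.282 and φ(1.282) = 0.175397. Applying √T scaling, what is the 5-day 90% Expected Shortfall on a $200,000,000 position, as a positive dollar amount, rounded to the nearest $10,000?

σ_{5d} = 0.88% × √5 = 1.968%.
ES multiplier = φ(z)/(1−α) = 0.175397/0.1 = 1.754.
ES = 1.968% × 1.754 = 3.452%; on $200,000,000: $6,904,000.

$6,900,000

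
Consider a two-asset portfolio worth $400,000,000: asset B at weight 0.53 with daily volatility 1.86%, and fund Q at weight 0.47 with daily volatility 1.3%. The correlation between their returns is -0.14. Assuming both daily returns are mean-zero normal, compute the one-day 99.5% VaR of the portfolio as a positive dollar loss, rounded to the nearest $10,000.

σ_p² = 0.53²·1.86² + 0.47²·1.3² + 2·-0.14·0.53·0.47·1.86·1.3 = 1.1765 (%²).
σ_p = √1.1765 = 1.085%.
At 99.5%, z = 2.576.
VaR = 2.576 × 1.085% = 2.795%; on $400,000,000 that is $11,180,000.

$11,180,000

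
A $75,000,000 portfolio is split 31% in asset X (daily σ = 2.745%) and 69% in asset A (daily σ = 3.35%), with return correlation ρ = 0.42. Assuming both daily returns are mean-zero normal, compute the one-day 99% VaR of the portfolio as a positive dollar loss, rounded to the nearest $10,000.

σ_p² = 0.31²·2.745² + 0.69²·3.35² + 2·0.42·0.31·0.69·2.745·3.35 = 7.7194 (%²).
σ_p = √7.7194 = 2.778%.
At 99%, z = 2.326.
VaR = 2.326 × 2.778% = 6.462%; on $75,000,000 that is $4,846,500.

$4,850,000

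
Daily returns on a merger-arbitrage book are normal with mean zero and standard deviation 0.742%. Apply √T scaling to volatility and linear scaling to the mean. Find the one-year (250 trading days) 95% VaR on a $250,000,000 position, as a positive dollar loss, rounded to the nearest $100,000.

At 95%, z = 1.645.
σ_{250d} = 0.742% × √250 = 11.732%.
VaR = 1.645 × 11.732% = 19.299%.
On $250,000,000: 0.19299 × $250,000,000 = $48,247,500.

$48,200,000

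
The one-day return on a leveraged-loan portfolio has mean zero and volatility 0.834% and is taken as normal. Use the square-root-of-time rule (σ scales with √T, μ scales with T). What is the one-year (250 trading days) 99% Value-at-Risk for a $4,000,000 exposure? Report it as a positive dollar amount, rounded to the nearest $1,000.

$1,227,000

At 99%, z = 2.326.
σ_{250d} = 0.834% × √250 = 13.187%.
VaR = 2.326 × 13.187% = 30.673%.
On $4,000,000: 0.30673 × $4,000,000 = $1,226,920.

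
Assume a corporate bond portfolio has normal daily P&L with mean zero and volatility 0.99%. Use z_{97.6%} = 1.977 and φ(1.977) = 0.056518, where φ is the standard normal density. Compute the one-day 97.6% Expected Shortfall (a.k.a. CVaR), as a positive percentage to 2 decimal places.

Tail multiplier: φ(z)/(1−α) = 0.056518 / 0.024 = 2.355.
ES = 0.99% × 2.355 = 2.331%.

2.33%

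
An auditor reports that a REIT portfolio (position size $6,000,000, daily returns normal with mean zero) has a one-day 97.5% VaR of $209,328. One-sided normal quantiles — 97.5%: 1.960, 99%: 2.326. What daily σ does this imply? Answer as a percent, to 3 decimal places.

VaR as a fraction: $209,328 / $6,000,000 = 3.489%.
σ = VaR / z = 3.489% / 1.960 = 1.780%.

1.780%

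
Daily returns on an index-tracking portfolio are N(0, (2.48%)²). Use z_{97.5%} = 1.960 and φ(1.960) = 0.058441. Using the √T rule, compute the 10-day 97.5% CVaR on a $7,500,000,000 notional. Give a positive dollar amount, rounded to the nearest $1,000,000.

$1,375,000,000

σ_{10d} = 2.48% × √10 = 7.842%.
ES multiplier = φ(z)/(1−α) = 0.058441/0.025 = 2.338.
ES = 7.842% × 2.338 = 18.335%; on $7,500,000,000: $1,375,125,000.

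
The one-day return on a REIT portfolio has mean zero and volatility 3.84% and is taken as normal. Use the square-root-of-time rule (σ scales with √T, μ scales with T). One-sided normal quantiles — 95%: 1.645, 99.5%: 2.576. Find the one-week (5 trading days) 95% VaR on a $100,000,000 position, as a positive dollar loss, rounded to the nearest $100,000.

$14,100,000

σ_{5d} = 3.84% × √5 = 8.587%.
VaR = 1.645 × 8.587% = 14.126%.
On $100,000,000: 0.14126 × $100,000,000 = $14,126,000.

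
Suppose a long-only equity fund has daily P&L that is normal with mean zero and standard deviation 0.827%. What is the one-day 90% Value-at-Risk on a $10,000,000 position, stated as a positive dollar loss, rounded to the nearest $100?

$106,000

At 90% one-sided, z = 1.282.
VaR = z·σ = 1.282 × 0.827% = 1.060%.
On $10,000,000: 0.01060 × $10,000,000 = $106,000.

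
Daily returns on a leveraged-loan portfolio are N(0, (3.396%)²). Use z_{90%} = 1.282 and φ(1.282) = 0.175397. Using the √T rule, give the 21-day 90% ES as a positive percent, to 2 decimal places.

σ_{21d} = 3.396% × √21 = 15.562%.
ES multiplier = φ(z)/(1−α) = 0.175397/0.1 = 1.754.
ES = 15.562% × 1.754 = 27.296%.

27.30%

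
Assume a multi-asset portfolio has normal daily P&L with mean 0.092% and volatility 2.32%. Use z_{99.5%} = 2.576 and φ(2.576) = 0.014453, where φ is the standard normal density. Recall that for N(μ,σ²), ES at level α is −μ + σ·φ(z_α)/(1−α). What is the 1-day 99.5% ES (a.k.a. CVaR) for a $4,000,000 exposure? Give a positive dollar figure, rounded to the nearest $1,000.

$265,000

Tail multiplier: φ(z)/(1−α) = 0.014453 / 0.005 = 2.891.
ES = −(0.092%) + 2.32% × 2.891 = 6.615%.
On $4,000,000: 0.06615 × $4,000,000 = $264,600.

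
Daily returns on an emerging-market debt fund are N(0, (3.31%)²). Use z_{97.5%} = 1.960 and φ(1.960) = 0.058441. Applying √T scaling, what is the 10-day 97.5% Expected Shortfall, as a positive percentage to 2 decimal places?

σ_{10d} = 3.31% × √10 = 10.467%.
ES multiplier = φ(z)/(1−α) = 0.058441/0.025 = 2.338.
ES = 10.467% × 2.338 = 24.472%.

24.47%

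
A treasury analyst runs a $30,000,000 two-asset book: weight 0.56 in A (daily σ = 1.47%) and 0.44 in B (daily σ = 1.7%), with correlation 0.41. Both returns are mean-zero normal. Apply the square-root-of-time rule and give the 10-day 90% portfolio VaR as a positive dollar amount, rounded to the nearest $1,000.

$1,605,000

σ_p = √(0.56²·1.47² + 0.44²·1.7² + 2·0.41·0.56·0.44·1.47·1.7) = 1.320%.
σ_{10d} = 1.320% × √10 = 4.174%.
z(90%) = 1.282.
VaR = 1.282 × 4.174% = 5.351%; on $30,000,000 that is $1,605,300.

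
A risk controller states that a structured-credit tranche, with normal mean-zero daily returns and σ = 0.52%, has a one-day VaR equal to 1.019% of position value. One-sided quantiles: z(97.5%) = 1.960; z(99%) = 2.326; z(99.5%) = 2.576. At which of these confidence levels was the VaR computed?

97.5%

Implied z = VaR/σ = 1.019 / 0.52 = 1.960.
This matches z(97.5%) = 1.960.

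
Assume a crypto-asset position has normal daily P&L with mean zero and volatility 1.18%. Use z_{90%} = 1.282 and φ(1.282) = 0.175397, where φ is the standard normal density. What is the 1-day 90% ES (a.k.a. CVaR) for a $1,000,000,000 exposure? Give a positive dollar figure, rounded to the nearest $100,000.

Tail multiplier: φ(z)/(1−α) = 0.175397 / 0.1 = 1.754.
ES = 1.18% × 1.754 = 2.070%.
On $1,000,000,000: 0.02070 × $1,000,000,000 = $20,700,000.

$20,700,000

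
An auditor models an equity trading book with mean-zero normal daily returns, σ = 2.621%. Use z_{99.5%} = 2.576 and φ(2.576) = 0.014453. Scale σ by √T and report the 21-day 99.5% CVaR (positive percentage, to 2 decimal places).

34.72%

σ_{21d} = 2.621% × √21 = 12.011%.
ES multiplier = φ(z)/(1−α) = 0.014453/0.005 = 2.891.
ES = 12.011% × 2.891 = 34.724%.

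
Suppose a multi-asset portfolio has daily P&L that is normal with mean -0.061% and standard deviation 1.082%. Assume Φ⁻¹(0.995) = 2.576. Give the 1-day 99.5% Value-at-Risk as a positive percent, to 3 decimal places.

VaR = −μ + z·σ = −(-0.061%) + 2.576 × 1.082% = 2.848%.

2.848%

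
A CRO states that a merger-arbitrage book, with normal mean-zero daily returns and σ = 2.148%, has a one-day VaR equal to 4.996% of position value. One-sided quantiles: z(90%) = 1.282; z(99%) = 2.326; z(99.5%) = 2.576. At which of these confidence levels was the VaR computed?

Implied z = VaR/σ = 4.996 / 2.148 = 2.326.
This matches z(99%) = 2.326.

99%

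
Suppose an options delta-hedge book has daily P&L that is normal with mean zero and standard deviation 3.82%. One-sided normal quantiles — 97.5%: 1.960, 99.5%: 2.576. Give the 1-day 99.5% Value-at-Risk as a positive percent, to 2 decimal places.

9.84%

VaR = z·σ = 2.576 × 3.82% = 9.840%.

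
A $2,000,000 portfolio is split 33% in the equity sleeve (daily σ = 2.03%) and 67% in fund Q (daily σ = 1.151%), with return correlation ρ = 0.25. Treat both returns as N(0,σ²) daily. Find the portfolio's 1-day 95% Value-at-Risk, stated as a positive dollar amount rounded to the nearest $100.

$37,500

σ_p² = 0.33²·2.03² + 0.67²·1.151² + 2·0.25·0.33·0.67·2.03·1.151 = 1.3018 (%²).
σ_p = √1.3018 = 1.141%.
At 95%, z = 1.645.
VaR = 1.645 × 1.141% = 1.877%; on $2,000,000 that is $37,540.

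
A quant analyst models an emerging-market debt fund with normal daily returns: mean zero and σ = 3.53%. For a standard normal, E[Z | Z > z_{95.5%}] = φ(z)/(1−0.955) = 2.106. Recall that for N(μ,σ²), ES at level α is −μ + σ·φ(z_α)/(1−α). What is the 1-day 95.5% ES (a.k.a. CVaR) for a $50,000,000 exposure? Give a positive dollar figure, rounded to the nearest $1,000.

$3,717,000

ES = 3.53% × 2.106 = 7.434%.
On $50,000,000: 0.07434 × $50,000,000 = $3,717,000.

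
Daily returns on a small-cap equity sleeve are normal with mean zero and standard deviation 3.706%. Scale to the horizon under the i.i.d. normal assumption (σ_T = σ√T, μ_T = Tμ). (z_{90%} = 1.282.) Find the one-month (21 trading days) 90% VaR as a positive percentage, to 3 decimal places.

σ_{21d} = 3.706% × √21 = 16.983%.
VaR = 1.282 × 16.983% = 21.772%.

21.772%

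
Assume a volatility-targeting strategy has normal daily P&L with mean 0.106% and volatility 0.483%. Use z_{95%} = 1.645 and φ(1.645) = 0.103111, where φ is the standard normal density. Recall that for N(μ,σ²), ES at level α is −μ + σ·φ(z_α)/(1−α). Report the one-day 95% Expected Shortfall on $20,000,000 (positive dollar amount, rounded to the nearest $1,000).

$178,000

Tail multiplier: φ(z)/(1−α) = 0.103111 / 0.05 = 2.062.
ES = −(0.106%) + 0.483% × 2.062 = 0.890%.
On $20,000,000: 0.00890 × $20,000,000 = $178,000.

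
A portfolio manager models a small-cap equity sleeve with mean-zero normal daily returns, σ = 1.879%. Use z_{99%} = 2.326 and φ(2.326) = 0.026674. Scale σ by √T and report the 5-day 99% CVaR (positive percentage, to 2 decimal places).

σ_{5d} = 1.879% × √5 = 4.202%.
ES multiplier = φ(z)/(1−α) = 0.026674/0.01 = 2.667.
ES = 4.202% × 2.667 = 11.207%.

11.21%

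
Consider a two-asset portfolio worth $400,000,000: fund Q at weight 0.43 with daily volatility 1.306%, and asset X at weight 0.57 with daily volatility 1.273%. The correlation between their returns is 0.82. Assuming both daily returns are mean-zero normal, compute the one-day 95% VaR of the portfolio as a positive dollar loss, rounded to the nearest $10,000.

$8,090,000

σ_p² = 0.43²·1.306² + 0.57²·1.273² + 2·0.82·0.43·0.57·1.306·1.273 = 1.5102 (%²).
σ_p = √1.5102 = 1.229%.
At 95%, z = 1.645.
VaR = 1.645 × 1.229% = 2.022%; on $400,000,000 that is $8,088,000.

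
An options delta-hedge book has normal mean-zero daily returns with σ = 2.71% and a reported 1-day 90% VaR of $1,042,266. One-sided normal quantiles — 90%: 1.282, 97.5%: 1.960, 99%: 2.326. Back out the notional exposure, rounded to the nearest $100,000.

VaR as a fraction of value: z·σ = 1.282 × 2.71% = 3.47422%.
Position = $1,042,266 / 0.0347422 = $30,000,000.

$30,000,000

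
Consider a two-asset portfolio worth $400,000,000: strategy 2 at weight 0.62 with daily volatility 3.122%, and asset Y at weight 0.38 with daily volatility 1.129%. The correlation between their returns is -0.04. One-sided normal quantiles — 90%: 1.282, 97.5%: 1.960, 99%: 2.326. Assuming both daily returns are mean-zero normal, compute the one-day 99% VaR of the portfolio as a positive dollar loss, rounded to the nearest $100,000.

$18,300,000

σ_p² = 0.62²·3.122² + 0.38²·1.129² + 2·-0.04·0.62·0.38·3.122·1.129 = 3.8643 (%²).
σ_p = √3.8643 = 1.966%.
VaR = 2.326 × 1.966% = 4.573%; on $400,000,000 that is $18,292,000.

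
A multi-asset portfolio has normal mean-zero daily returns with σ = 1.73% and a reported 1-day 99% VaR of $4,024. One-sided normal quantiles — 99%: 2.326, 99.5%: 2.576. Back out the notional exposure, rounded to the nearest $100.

VaR as a fraction of value: z·σ = 2.326 × 1.73% = 4.02398%.
Position = $4,024 / 0.0402398 = $100,000.

$100,000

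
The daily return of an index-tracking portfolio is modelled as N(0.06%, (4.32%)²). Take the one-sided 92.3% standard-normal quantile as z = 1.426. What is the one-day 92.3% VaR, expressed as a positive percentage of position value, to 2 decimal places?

VaR = −μ + z·σ = −(0.06%) + 1.426 × 4.32% = 6.100%.

6.10%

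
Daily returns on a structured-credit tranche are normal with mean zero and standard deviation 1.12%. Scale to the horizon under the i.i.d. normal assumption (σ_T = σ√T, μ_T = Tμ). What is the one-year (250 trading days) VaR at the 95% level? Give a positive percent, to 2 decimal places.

At 95%, z = 1.645.
σ_{250d} = 1.12% × √250 = 17.709%.
VaR = 1.645 × 17.709% = 29.131%.

29.13%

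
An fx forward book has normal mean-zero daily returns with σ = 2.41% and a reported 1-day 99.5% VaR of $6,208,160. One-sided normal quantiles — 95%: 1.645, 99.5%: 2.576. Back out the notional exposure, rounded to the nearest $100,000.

VaR as a fraction of value: z·σ = 2.576 × 2.41% = 6.20816%.
Position = $6,208,160 / 0.0620816 = $100,000,000.

$100,000,000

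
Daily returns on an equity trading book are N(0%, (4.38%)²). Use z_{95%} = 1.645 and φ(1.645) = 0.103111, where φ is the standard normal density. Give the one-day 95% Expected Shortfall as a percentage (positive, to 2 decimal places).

Tail multiplier: φ(z)/(1−α) = 0.103111 / 0.05 = 2.062.
ES = 4.38% × 2.062 = 9.032%.

9.03%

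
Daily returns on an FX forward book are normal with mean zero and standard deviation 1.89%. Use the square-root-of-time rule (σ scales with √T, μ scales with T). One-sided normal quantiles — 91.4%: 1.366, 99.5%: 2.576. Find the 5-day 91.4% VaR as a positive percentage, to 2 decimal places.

σ_{5d} = 1.89% × √5 = 4.226%.
VaR = 1.366 × 4.226% = 5.773%.

5.77%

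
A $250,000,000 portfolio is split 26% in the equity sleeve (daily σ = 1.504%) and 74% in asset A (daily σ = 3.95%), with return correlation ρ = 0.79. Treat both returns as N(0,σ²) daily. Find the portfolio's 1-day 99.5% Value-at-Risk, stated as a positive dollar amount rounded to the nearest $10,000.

$20,870,000

σ_p² = 0.26²·1.504² + 0.74²·3.95² + 2·0.79·0.26·0.74·1.504·3.95 = 10.5028 (%²).
σ_p = √10.5028 = 3.241%.
At 99.5%, z = 2.576.
VaR = 2.576 × 3.241% = 8.349%; on $250,000,000 that is $20,872,500.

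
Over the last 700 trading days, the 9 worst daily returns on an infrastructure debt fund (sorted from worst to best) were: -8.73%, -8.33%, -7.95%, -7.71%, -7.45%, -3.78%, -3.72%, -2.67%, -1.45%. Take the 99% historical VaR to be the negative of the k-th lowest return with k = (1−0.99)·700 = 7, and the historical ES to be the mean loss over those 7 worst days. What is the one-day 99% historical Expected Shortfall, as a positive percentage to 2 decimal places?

6.81%

The 7 worst returns sum to -47.67%.
ES = −(-47.67%) / 7 = 6.81%.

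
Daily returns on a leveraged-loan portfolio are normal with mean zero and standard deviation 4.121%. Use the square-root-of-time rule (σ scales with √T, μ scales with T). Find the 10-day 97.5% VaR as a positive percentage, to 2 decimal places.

At 97.5%, z = 1.960.
σ_{10d} = 4.121% × √10 = 13.032%.
VaR = 1.960 × 13.032% = 25.543%.

25.54%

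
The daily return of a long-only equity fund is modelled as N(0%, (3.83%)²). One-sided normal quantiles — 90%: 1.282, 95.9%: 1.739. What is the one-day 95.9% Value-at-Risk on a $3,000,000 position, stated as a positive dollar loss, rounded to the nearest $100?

VaR = z·σ = 1.739 × 3.83% = 6.660%.
On $3,000,000: 0.06660 × $3,000,000 = $199,800.

$199,800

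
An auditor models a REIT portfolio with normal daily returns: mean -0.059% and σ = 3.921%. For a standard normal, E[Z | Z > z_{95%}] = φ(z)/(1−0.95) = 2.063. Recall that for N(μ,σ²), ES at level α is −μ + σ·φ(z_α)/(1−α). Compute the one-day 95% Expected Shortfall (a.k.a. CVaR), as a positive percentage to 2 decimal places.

8.15%

ES = −(-0.059%) + 3.921% × 2.063 = 8.148%.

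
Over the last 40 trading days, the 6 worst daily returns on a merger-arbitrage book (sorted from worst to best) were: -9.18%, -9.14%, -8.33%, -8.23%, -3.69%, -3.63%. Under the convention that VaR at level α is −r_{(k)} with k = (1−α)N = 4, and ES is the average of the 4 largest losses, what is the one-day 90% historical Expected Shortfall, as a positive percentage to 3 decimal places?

8.720%

The 4 worst returns sum to -34.88%.
ES = −(-34.88%) / 4 = 8.72% ≈ 8.720%.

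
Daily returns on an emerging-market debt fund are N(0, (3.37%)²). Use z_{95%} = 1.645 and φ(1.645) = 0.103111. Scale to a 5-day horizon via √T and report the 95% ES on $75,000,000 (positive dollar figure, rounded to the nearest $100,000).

$11,700,000

σ_{5d} = 3.37% × √5 = 7.536%.
ES multiplier = φ(z)/(1−α) = 0.103111/0.05 = 2.062.
ES = 7.536% × 2.062 = 15.539%; on $75,000,000: $11,654,250.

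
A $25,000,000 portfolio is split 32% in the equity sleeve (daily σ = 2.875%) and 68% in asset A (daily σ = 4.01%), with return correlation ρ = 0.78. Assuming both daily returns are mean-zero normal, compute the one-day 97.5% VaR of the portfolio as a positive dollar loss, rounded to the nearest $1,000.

$1,711,000

σ_p² = 0.32²·2.875² + 0.68²·4.01² + 2·0.78·0.32·0.68·2.875·4.01 = 12.1953 (%²).
σ_p = √12.1953 = 3.492%.
At 97.5%, z = 1.960.
VaR = 1.960 × 3.492% = 6.844%; on $25,000,000 that is $1,711,000.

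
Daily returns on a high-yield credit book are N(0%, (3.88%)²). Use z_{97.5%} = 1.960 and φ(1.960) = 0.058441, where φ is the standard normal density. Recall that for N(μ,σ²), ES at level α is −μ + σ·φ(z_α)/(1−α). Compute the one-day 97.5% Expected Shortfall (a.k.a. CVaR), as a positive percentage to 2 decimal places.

9.07%

Tail multiplier: φ(z)/(1−α) = 0.058441 / 0.025 = 2.338.
ES = 3.88% × 2.338 = 9.071%.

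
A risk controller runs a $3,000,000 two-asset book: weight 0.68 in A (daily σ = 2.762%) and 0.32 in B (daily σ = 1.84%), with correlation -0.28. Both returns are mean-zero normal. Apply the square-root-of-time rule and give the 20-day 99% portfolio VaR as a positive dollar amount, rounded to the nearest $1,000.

$563,000

σ_p = √(0.68²·2.762² + 0.32²·1.84² + 2·-0.28·0.68·0.32·2.762·1.84) = 1.804%.
σ_{20d} = 1.804% × √20 = 8.068%.
z(99%) = 2.326.
VaR = 2.326 × 8.068% = 18.766%; on $3,000,000 that is $562,980.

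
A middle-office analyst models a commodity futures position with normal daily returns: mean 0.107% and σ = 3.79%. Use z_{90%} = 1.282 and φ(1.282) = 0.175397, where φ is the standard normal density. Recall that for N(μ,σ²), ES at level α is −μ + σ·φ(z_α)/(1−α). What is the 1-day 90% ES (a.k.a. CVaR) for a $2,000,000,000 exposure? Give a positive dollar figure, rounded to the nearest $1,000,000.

Tail multiplier: φ(z)/(1−α) = 0.175397 / 0.1 = 1.754.
ES = −(0.107%) + 3.79% × 1.754 = 6.541%.
On $2,000,000,000: 0.06541 × $2,000,000,000 = $130,820,000.

$131,000,000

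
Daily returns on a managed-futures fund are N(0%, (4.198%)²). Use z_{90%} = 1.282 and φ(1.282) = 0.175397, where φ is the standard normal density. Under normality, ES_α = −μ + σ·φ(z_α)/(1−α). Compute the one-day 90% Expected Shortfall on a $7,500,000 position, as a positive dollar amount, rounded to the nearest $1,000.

Tail multiplier: φ(z)/(1−α) = 0.175397 / 0.1 = 1.754.
ES = 4.198% × 1.754 = 7.363%.
On $7,500,000: 0.07363 × $7,500,000 = $552,225.

$552,000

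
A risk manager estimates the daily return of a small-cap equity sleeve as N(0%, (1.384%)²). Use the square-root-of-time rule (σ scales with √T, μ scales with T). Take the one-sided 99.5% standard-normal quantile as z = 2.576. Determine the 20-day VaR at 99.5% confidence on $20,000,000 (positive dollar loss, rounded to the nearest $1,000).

$3,189,000

σ_{20d} = 1.384% × √20 = 6.189%.
VaR = 2.576 × 6.189% = 15.943%.
On $20,000,000: 0.15943 × $20,000,000 = $3,188,600.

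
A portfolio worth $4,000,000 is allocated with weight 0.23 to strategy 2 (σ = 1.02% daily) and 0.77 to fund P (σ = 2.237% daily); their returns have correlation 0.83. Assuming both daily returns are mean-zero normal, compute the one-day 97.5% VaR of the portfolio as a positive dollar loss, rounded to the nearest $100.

σ_p² = 0.23²·1.02² + 0.77²·2.237² + 2·0.83·0.23·0.77·1.02·2.237 = 3.6928 (%²).
σ_p = √3.6928 = 1.922%.
At 97.5%, z = 1.960.
VaR = 1.960 × 1.922% = 3.767%; on $4,000,000 that is $150,680.

$150,700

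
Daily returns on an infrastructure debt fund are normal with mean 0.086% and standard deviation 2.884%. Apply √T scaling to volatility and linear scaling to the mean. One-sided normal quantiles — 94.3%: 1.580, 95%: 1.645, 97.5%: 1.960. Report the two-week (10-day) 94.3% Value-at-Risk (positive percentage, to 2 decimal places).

σ_{10d} = 2.884% × √10 = 9.120%; μ_{10d} = 10 × 0.086% = 0.860%.
VaR = −(0.860%) + 1.580 × 9.120% = 13.550%.

13.55%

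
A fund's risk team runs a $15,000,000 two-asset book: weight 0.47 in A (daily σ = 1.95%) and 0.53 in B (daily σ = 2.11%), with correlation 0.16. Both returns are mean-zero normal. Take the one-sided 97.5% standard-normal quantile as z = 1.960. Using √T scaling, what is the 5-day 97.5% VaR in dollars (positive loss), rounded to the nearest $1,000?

σ_p = √(0.47²·1.95² + 0.53²·2.11² + 2·0.16·0.47·0.53·1.95·2.11) = 1.555%.
σ_{5d} = 1.555% × √5 = 3.477%.
VaR = 1.960 × 3.477% = 6.815%; on $15,000,000 that is $1,022,250.

$1,022,000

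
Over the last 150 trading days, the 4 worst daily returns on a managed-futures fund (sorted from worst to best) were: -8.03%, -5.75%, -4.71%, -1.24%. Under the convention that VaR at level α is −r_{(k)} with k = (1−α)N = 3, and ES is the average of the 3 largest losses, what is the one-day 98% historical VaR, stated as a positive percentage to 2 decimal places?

k = 3; the 3rd lowest return is -4.71%, so VaR = 4.71%.

4.71%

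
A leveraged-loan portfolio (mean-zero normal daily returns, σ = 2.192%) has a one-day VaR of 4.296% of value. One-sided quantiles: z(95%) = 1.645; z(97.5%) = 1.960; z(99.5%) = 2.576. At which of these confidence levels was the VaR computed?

97.5%

Implied z = VaR/σ = 4.296 / 2.192 = 1.960.
This matches z(97.5%) = 1.960.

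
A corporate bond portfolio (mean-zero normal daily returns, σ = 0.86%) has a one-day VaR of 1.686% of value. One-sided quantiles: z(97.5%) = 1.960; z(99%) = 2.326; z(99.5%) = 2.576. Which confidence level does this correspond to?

97.5%

Implied z = VaR/σ = 1.686 / 0.86 = 1.960.
This matches z(97.5%) = 1.960.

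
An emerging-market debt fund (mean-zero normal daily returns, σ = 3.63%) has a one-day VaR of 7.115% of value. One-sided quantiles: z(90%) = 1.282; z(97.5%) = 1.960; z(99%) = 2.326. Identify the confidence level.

Implied z = VaR/σ = 7.115 / 3.63 = 1.960.
This matches z(97.5%) = 1.960.

97.5%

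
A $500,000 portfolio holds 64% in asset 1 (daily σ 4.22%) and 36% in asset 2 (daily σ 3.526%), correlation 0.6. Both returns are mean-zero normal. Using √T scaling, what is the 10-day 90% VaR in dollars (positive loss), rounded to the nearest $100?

σ_p = √(0.64²·4.22² + 0.36²·3.526² + 2·0.6·0.64·0.36·4.22·3.526) = 3.608%.
σ_{10d} = 3.608% × √10 = 11.409%.
z(90%) = 1.282.
VaR = 1.282 × 11.409% = 14.626%; on $500,000 that is $73,130.

$73,100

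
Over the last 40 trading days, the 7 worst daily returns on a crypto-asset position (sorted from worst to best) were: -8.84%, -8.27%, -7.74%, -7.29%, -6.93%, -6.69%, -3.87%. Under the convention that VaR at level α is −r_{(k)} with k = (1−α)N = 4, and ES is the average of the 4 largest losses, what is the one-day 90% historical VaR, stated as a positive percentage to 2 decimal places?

k = 4; the 4th lowest return is -7.29%, so VaR = 7.29%.

7.29%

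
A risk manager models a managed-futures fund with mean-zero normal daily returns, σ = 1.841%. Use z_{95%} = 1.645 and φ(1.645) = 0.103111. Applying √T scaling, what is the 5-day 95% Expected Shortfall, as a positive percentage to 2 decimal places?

8.49%

σ_{5d} = 1.841% × √5 = 4.117%.
ES multiplier = φ(z)/(1−α) = 0.103111/0.05 = 2.062.
ES = 4.117% × 2.062 = 8.489%.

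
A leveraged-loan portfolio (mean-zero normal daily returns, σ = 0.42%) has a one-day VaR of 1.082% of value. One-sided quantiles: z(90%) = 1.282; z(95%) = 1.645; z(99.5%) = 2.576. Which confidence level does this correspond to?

99.5%

Implied z = VaR/σ = 1.082 / 0.42 = 2.576.
This matches z(99.5%) = 2.576.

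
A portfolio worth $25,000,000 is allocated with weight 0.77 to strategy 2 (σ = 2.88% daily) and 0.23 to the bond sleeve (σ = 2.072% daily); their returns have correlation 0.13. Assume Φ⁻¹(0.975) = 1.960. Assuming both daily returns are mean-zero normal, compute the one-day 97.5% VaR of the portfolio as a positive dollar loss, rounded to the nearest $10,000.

σ_p² = 0.77²·2.88² + 0.23²·2.072² + 2·0.13·0.77·0.23·2.88·2.072 = 5.4196 (%²).
σ_p = √5.4196 = 2.328%.
VaR = 1.960 × 2.328% = 4.563%; on $25,000,000 that is $1,140,750.

$1,140,000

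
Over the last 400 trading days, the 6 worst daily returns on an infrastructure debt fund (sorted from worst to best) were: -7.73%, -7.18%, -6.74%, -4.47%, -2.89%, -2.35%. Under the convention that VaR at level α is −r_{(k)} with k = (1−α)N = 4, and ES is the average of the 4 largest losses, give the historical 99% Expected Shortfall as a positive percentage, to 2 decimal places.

The 4 worst returns sum to -26.12%.
ES = −(-26.12%) / 4 = 6.53%.

6.53%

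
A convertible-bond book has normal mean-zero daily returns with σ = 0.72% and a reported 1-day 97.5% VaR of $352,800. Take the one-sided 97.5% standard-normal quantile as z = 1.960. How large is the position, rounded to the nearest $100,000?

VaR as a fraction of value: z·σ = 1.960 × 0.72% = 1.4112%.
Position = $352,800 / 0.014112 = $25,000,000.

$25,000,000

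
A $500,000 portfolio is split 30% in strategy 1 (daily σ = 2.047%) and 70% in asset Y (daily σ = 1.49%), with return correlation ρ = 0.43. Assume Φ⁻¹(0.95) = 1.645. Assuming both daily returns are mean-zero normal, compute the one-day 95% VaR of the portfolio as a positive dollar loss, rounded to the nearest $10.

σ_p² = 0.3²·2.047² + 0.7²·1.49² + 2·0.43·0.3·0.7·2.047·1.49 = 2.0158 (%²).
σ_p = √2.0158 = 1.420%.
VaR = 1.645 × 1.420% = 2.336%; on $500,000 that is $11,680.

$11,680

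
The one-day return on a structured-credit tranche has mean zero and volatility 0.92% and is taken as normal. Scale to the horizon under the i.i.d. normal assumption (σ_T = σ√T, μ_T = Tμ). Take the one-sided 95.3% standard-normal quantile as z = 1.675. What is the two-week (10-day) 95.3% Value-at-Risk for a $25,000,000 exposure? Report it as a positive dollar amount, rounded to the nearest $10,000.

σ_{10d} = 0.92% × √10 = 2.909%.
VaR = 1.675 × 2.909% = 4.873%.
On $25,000,000: 0.04873 × $25,000,000 = $1,218,250.

$1,220,000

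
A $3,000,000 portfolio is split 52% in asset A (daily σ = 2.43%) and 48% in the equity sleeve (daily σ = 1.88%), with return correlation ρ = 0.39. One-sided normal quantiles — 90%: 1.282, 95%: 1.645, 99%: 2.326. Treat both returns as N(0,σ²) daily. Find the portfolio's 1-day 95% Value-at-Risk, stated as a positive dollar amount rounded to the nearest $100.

σ_p² = 0.52²·2.43² + 0.48²·1.88² + 2·0.39·0.52·0.48·2.43·1.88 = 3.3004 (%²).
σ_p = √3.3004 = 1.817%.
VaR = 1.645 × 1.817% = 2.989%; on $3,000,000 that is $89,670.

$89,700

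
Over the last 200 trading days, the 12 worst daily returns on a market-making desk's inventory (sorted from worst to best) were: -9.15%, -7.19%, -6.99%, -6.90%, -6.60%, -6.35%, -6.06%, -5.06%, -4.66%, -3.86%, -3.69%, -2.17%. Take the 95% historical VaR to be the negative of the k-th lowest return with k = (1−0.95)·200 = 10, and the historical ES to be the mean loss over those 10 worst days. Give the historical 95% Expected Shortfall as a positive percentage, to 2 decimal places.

The 10 worst returns sum to -62.82%.
ES = −(-62.82%) / 10 = 6.282% ≈ 6.28%.

6.28%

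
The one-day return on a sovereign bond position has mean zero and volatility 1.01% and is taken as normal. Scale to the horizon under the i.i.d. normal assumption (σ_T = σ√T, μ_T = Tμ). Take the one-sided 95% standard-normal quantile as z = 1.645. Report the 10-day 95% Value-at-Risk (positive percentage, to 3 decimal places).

5.254%

σ_{10d} = 1.01% × √10 = 3.194%.
VaR = 1.645 × 3.194% = 5.254%.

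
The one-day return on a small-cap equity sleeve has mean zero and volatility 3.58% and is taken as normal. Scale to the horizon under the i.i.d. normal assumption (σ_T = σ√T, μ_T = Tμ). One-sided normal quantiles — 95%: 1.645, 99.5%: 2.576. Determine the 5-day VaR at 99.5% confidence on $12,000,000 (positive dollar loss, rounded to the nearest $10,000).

$2,470,000

σ_{5d} = 3.58% × √5 = 8.005%.
VaR = 2.576 × 8.005% = 20.621%.
On $12,000,000: 0.20621 × $12,000,000 = $2,474,520.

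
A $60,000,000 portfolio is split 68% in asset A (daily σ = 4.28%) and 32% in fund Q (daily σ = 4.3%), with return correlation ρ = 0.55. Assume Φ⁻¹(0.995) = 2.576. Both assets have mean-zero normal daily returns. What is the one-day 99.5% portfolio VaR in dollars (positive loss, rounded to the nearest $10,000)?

$5,940,000

σ_p² = 0.68²·4.28² + 0.32²·4.3² + 2·0.55·0.68·0.32·4.28·4.3 = 14.7690 (%²).
σ_p = √14.7690 = 3.843%.
VaR = 2.576 × 3.843% = 9.900%; on $60,000,000 that is $5,940,000.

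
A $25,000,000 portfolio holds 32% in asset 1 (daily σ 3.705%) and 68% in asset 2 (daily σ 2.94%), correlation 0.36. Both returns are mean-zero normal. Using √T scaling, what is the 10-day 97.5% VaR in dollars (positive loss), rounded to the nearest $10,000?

σ_p = √(0.32²·3.705² + 0.68²·2.94² + 2·0.36·0.32·0.68·3.705·2.94) = 2.666%.
σ_{10d} = 2.666% × √10 = 8.431%.
z(97.5%) = 1.960.
VaR = 1.960 × 8.431% = 16.525%; on $25,000,000 that is $4,131,250.

$4,130,000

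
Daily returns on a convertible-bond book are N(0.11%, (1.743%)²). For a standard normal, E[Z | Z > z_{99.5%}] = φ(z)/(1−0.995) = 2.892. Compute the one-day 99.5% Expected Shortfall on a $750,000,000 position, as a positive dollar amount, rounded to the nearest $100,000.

$37,000,000

ES = −(0.11%) + 1.743% × 2.892 = 4.931%.
On $750,000,000: 0.04931 × $750,000,000 = $36,982,500.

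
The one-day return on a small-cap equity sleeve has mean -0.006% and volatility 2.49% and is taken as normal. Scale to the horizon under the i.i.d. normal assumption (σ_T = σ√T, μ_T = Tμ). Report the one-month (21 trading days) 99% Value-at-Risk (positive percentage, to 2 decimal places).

26.67%

At 99%, z = 2.326.
σ_{21d} = 2.49% × √21 = 11.411%; μ_{21d} = 21 × -0.006% = -0.126%.
VaR = −(-0.126%) + 2.326 × 11.411% = 26.668%.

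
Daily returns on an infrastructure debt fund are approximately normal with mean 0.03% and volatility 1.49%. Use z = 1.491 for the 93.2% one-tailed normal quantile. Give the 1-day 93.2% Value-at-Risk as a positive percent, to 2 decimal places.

VaR = −μ + z·σ = −(0.03%) + 1.491 × 1.49% = 2.192%.

2.19%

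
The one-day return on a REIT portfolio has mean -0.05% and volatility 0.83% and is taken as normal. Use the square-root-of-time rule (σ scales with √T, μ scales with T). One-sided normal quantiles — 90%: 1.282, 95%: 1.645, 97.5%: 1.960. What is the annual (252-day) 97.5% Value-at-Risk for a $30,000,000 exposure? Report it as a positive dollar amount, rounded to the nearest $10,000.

σ_{252d} = 0.83% × √252 = 13.176%; μ_{252d} = 252 × -0.05% = -12.600%.
VaR = −(-12.600%) + 1.960 × 13.176% = 38.425%.
On $30,000,000: 0.38425 × $30,000,000 = $11,527,500.

$11,530,000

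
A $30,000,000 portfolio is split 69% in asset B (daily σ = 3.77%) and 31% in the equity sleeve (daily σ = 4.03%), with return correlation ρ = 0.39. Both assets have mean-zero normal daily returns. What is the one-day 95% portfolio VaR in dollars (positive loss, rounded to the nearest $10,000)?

σ_p² = 0.69²·3.77² + 0.31²·4.03² + 2·0.39·0.69·0.31·3.77·4.03 = 10.8624 (%²).
σ_p = √10.8624 = 3.296%.
At 95%, z = 1.645.
VaR = 1.645 × 3.296% = 5.422%; on $30,000,000 that is $1,626,600.

$1,630,000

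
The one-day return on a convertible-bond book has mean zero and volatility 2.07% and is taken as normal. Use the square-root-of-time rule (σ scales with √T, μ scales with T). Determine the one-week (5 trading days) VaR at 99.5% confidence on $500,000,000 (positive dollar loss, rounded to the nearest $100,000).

$59,600,000

At 99.5%, z = 2.576.
σ_{5d} = 2.07% × √5 = 4.629%.
VaR = 2.576 × 4.629% = 11.924%.
On $500,000,000: 0.11924 × $500,000,000 = $59,620,000.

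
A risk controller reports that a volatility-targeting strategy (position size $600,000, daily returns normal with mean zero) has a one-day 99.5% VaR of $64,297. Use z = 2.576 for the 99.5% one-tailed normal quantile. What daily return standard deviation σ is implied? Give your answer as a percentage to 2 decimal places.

4.16%

VaR as a fraction: $64,297 / $600,000 = 10.716%.
σ = VaR / z = 10.716% / 2.576 = 4.160%.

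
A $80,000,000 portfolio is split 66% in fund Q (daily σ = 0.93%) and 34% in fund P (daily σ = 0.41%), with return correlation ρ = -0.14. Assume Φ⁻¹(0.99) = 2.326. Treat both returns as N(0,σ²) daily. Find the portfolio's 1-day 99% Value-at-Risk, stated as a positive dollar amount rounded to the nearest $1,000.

σ_p² = 0.66²·0.93² + 0.34²·0.41² + 2·-0.14·0.66·0.34·0.93·0.41 = 0.3722 (%²).
σ_p = √0.3722 = 0.610%.
VaR = 2.326 × 0.610% = 1.419%; on $80,000,000 that is $1,135,200.

$1,135,000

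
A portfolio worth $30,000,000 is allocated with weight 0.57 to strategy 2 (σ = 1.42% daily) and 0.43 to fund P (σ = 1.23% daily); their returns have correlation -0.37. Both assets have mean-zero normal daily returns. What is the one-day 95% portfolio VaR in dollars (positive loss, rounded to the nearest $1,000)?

σ_p² = 0.57²·1.42² + 0.43²·1.23² + 2·-0.37·0.57·0.43·1.42·1.23 = 0.6181 (%²).
σ_p = √0.6181 = 0.786%.
At 95%, z = 1.645.
VaR = 1.645 × 0.786% = 1.293%; on $30,000,000 that is $387,900.

$388,000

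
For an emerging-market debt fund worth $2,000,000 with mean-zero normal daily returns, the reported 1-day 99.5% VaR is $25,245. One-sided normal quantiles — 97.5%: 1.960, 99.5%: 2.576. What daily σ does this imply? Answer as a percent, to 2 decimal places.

VaR as a fraction: $25,245 / $2,000,000 = 1.262%.
σ = VaR / z = 1.262% / 2.576 = 0.490%.

0.49%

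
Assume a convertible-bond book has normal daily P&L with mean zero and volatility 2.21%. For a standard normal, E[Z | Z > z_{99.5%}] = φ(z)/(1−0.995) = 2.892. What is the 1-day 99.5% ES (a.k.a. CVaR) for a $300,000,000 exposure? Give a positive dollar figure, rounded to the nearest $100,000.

$19,200,000

ES = 2.21% × 2.892 = 6.391%.
On $300,000,000: 0.06391 × $300,000,000 = $19,173,000.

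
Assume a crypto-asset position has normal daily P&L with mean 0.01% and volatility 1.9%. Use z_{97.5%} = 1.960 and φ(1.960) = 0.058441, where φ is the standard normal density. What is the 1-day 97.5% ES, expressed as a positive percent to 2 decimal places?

Tail multiplier: φ(z)/(1−α) = 0.058441 / 0.025 = 2.338.
ES = −(0.01%) + 1.9% × 2.338 = 4.432%.

4.43%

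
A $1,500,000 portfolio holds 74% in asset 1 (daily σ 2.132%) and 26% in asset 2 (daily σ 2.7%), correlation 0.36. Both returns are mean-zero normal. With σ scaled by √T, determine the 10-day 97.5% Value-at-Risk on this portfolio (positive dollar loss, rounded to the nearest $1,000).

$181,000

σ_p = √(0.74²·2.132² + 0.26²·2.7² + 2·0.36·0.74·0.26·2.132·2.7) = 1.944%.
σ_{10d} = 1.944% × √10 = 6.147%.
z(97.5%) = 1.960.
VaR = 1.960 × 6.147% = 12.048%; on $1,500,000 that is $180,720.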